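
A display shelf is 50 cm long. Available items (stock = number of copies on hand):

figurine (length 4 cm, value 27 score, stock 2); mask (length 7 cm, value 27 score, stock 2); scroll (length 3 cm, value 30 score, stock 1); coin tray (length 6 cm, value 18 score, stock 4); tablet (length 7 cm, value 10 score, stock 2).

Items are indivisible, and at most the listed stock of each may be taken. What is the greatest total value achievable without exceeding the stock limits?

Best selections within length 50 and stock limits:
- 2×figurine + 2×mask + 1×scroll + 4×coin tray: length 49, value 210
- 2×figurine + 2×mask + 1×scroll + 3×coin tray + 1×tablet: length 50, value 202
- 2×figurine + 1×mask + 1×scroll + 4×coin tray + 1×tablet: length 49, value 193
- 2×figurine + 2×mask + 1×scroll + 3×coin tray: length 43, value 192
Best: 210 score.

210 score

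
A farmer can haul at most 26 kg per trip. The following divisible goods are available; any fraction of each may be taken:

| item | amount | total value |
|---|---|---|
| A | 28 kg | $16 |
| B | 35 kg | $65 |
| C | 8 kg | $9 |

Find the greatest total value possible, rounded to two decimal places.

48.29

Take in order of value per unit:
- B (65/35 per unit): 26 of 35 → value 26×65/35 = 48.2857, running total 48.29
Total 48.29.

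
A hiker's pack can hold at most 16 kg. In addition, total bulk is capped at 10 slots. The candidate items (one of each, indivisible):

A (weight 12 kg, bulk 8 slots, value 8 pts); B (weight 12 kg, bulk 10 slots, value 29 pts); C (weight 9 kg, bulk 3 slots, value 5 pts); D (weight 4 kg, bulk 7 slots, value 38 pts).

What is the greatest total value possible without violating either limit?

43 pts

Feasible sets respecting both limits:
- C+D: weight 13, bulk 10, value 43
- D: weight 4, bulk 7, value 38
- B: weight 12, bulk 10, value 29
- A: weight 12, bulk 8, value 8
Best: 43 pts.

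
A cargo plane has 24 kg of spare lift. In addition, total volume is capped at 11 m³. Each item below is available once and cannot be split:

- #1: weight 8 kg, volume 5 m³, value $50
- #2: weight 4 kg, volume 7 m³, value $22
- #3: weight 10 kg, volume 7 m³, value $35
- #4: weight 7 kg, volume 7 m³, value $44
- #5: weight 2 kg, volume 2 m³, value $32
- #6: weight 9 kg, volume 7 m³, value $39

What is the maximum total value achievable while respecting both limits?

$82

Feasible sets respecting both limits:
- #1+#5: weight 10, volume 7, value 82
- #4+#5: weight 9, volume 9, value 76
- #5+#6: weight 11, volume 9, value 71
Best: $82.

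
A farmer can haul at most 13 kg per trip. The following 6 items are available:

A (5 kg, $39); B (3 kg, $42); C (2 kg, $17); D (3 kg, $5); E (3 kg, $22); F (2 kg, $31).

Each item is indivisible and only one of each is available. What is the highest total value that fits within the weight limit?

Check high-value combinations within 13 kg:
- A+B+E+F: weight 5+3+3+2=13, value 39+42+22+31=134
- A+B+C+F: weight 5+3+2+2=12, value 39+42+17+31=129
- A+B+C+E: weight 5+3+2+3=13, value 39+42+17+22=120
- A+B+D+F: weight 5+3+3+2=13, value 39+42+5+31=117
Best: $134.

$134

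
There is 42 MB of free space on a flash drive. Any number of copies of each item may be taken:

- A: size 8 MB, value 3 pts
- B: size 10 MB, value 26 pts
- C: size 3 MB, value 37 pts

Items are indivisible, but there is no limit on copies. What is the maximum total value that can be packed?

518 pts

Best value-per-unit is C at 37/3, and filling with it alone uses size 14×3=42. No mix of the others beats 14×37 = 518.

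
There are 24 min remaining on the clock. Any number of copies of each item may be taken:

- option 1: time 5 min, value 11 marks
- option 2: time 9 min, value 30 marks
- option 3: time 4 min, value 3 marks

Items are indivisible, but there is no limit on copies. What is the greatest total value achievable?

71 marks

Best value-per-unit is option 2 at 30/9; filling with it alone gives 2×30 = 60.
Optimal mix: 1×option 1 + 2×option 2 → time 23, value 71.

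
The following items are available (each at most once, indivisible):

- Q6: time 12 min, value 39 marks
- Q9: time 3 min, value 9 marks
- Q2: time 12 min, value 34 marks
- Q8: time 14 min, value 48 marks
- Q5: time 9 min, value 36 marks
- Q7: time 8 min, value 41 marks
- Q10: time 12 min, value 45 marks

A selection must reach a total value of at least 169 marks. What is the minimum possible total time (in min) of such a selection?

43

Subsets with value ≥ 169, sorted by total time:
- Q8+Q5+Q7+Q10: time 43, value 170
- Q6+Q9+Q5+Q7+Q10: time 44, value 170
- Q9+Q8+Q5+Q7+Q10: time 46, value 179
Minimum time: 43 min.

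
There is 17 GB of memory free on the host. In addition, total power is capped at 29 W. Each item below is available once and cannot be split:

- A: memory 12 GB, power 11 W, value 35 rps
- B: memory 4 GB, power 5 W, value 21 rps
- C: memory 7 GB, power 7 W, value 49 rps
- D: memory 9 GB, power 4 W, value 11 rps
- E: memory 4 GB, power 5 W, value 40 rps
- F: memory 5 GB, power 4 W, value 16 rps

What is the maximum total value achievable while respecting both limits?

110 rps

Feasible sets respecting both limits:
- B+C+E: memory 15, power 17, value 110
- C+E+F: memory 16, power 16, value 105
- C+E: memory 11, power 12, value 89
Best: 110 rps.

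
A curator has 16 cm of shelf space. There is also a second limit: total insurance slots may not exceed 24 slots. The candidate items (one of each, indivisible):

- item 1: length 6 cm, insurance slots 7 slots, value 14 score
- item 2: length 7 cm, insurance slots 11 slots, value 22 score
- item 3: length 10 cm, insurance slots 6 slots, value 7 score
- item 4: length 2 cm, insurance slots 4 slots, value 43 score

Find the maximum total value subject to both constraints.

Feasible sets respecting both limits:
- item 1+item 2+item 4: length 15, insurance slots 22, value 79
- item 2+item 4: length 9, insurance slots 15, value 65
- item 1+item 4: length 8, insurance slots 11, value 57
- item 3+item 4: length 12, insurance slots 10, value 50
Best: 79 score.

79 score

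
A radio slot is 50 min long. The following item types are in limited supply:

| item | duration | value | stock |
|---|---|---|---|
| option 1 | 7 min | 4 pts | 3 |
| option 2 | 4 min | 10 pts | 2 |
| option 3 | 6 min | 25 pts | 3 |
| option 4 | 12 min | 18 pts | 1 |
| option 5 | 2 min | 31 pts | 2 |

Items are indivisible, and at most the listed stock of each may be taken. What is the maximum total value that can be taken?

179 pts

Top feasible selections:
- 1×option 1 + 2×option 2 + 3×option 3 + 1×option 4 + 2×option 5: duration 49, value 179
- 2×option 2 + 3×option 3 + 1×option 4 + 2×option 5: duration 42, value 175
- 1×option 1 + 1×option 2 + 3×option 3 + 1×option 4 + 2×option 5: duration 45, value 169
- 1×option 2 + 3×option 3 + 1×option 4 + 2×option 5: duration 38, value 165
Best: 179 pts.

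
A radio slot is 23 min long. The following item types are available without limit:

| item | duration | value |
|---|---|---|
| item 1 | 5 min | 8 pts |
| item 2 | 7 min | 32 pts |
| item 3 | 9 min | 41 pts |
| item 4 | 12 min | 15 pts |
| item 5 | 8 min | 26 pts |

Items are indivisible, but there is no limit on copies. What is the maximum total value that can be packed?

Best value-per-unit is item 2 at 32/7; filling with it alone gives 3×32 = 96.
Optimal mix: 2×item 2 + 1×item 3 → duration 23, value 105.

105 pts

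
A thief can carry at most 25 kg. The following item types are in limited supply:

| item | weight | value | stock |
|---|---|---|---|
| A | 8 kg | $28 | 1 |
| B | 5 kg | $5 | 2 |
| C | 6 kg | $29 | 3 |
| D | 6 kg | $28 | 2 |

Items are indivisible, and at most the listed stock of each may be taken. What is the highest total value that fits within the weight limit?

Top feasible selections:
- 3×C + 1×D: weight 24, value 115
- 2×C + 2×D: weight 24, value 114
Best: $115.

$115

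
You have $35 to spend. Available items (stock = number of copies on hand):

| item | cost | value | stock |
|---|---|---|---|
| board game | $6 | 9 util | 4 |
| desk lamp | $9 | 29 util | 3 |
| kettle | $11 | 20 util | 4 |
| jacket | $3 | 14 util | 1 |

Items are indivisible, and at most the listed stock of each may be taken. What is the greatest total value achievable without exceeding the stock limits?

101 util

Best selections within cost 35 and stock limits:
- 3×desk lamp + 1×jacket: cost 30, value 101
- 1×board game + 3×desk lamp: cost 33, value 96
Best: 101 util.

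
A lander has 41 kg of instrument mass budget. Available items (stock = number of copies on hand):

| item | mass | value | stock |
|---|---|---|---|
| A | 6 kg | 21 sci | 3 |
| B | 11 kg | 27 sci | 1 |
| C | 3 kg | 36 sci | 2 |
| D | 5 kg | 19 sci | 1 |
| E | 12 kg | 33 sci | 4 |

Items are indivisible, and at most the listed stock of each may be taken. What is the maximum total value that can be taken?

Best selections within mass 41 and stock limits:
- 3×A + 2×C + 1×D + 1×E: mass 41, value 187
- 3×A + 1×B + 2×C + 1×D: mass 40, value 181
Best: 187 sci.

187 sci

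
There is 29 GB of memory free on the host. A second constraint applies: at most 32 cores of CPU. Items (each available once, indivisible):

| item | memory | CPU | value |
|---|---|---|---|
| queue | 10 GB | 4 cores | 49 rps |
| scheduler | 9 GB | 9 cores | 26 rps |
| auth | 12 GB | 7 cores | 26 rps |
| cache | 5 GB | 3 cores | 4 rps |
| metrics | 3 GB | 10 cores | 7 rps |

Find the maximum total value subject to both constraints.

86 rps

Feasible sets respecting both limits:
- queue+scheduler+cache+metrics: memory 27, CPU 26, value 86
- queue+scheduler+metrics: memory 22, CPU 23, value 82
- queue+auth+metrics: memory 25, CPU 21, value 82
Best: 86 rps.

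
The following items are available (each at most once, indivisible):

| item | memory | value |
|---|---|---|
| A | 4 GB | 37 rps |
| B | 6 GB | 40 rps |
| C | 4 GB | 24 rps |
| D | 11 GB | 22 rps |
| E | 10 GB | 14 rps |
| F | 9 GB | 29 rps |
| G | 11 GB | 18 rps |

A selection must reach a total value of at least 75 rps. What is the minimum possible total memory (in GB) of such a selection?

Subsets with value ≥ 75, sorted by total memory:
- A+B: memory 10, value 77
- A+B+C: memory 14, value 101
Minimum memory: 10 GB.

10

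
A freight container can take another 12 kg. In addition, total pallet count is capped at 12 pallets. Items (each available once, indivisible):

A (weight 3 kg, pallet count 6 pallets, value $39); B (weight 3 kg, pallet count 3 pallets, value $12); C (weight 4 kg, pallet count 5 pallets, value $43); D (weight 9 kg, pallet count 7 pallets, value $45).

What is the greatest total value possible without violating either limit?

$82

Feasible sets respecting both limits:
- A+C: weight 7, pallet count 11, value 82
- B+D: weight 12, pallet count 10, value 57
- B+C: weight 7, pallet count 8, value 55
Best: $82.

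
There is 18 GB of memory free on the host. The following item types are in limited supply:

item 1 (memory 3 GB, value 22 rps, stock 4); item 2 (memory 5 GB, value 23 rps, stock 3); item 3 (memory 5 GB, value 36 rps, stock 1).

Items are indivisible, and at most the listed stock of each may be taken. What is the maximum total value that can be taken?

Top feasible selections:
- 4×item 1 + 1×item 3: memory 17, value 124
- 4×item 1 + 1×item 2: memory 17, value 111
Best: 124 rps.

124 rps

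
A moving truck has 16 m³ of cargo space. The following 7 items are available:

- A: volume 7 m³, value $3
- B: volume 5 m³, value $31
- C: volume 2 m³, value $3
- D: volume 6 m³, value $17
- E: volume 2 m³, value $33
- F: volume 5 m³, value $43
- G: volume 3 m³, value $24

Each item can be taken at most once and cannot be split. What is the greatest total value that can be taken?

Check high-value combinations within 16 m³:
- B+E+F+G: volume 5+2+5+3=15, value 31+33+43+24=131
- D+E+F+G: volume 6+2+5+3=16, value 17+33+43+24=117
- B+C+E+F: volume 5+2+2+5=14, value 31+3+33+43=110
- B+E+F: volume 5+2+5=12, value 31+33+43=107
Best: $131.

$131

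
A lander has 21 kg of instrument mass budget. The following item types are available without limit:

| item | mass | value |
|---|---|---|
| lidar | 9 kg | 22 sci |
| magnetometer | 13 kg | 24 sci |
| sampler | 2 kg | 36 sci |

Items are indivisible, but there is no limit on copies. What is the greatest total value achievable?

Best value-per-unit is sampler at 36/2, and filling with it alone uses mass 10×2=20. No mix of the others beats 10×36 = 360.

360 sci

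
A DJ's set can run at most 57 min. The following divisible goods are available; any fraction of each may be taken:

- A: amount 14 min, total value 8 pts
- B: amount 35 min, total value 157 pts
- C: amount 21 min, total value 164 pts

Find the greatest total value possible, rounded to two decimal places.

Take in order of value per unit:
- C (164/21 per unit): all 21 → value 164, running total 164.00
- B (157/35 per unit): all 35 → value 157, running total 321.00
- A (8/14 per unit): 1 of 14 → value 1×8/14 = 0.5714, running total 321.57
Total 321.57.

321.57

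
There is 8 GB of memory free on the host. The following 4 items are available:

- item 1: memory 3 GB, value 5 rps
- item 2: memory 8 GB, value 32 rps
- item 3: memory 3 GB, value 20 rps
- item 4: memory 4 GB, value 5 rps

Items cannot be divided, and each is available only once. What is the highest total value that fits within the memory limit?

Check high-value combinations within 8 GB:
- item 2: memory 8, value 32
- item 1+item 3: memory 3+3=6, value 5+20=25
- item 3+item 4: memory 3+4=7, value 20+5=25
- item 3: memory 3, value 20
Best: 32 rps.

32 rps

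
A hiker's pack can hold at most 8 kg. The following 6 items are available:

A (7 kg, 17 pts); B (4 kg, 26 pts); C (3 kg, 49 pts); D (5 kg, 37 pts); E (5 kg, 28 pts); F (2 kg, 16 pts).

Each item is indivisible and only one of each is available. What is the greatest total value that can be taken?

This is a 0/1 knapsack; check combinations near the capacity.
- C+D: weight 3+5=8, value 49+37=86
- C+E: weight 3+5=8, value 49+28=77
- B+C: weight 4+3=7, value 26+49=75
Best: 86 pts.

86 pts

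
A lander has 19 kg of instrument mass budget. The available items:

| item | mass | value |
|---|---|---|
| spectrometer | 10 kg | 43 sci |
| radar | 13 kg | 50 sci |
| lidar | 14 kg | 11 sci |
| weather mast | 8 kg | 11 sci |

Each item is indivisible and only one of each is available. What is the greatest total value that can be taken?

Check high-value combinations within 19 kg:
- spectrometer+weather mast: mass 10+8=18, value 43+11=54
- radar: mass 13, value 50
- spectrometer: mass 10, value 43
- weather mast: mass 8, value 11
Best: 54 sci.

54 sci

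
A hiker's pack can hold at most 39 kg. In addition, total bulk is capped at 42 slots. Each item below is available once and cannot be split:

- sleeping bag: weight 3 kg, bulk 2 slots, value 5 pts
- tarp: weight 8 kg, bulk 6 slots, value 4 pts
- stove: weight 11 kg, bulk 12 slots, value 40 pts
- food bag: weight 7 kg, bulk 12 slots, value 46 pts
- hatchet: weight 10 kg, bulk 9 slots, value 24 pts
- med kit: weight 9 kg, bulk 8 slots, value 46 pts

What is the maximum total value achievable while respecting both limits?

156 pts

Feasible sets respecting both limits:
- stove+food bag+hatchet+med kit: weight 37, bulk 41, value 156
- sleeping bag+tarp+stove+food bag+med kit: weight 38, bulk 40, value 141
- sleeping bag+stove+food bag+med kit: weight 30, bulk 34, value 137
- tarp+stove+food bag+med kit: weight 35, bulk 38, value 136
Best: 156 pts.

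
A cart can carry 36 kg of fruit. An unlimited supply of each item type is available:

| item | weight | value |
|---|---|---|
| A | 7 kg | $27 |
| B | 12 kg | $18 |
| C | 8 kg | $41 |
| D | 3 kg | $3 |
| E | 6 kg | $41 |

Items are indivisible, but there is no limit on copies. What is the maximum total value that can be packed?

Best value-per-unit is E at 41/6, and filling with it alone uses weight 6×6=36. No mix of the others beats 6×41 = 246.

$246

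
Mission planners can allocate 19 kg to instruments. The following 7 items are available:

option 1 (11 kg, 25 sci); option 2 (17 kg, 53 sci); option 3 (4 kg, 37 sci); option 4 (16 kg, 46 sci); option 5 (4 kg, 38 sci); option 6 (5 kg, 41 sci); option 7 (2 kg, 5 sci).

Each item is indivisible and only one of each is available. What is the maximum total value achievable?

121 sci

Check high-value combinations within 19 kg:
- option 3+option 5+option 6+option 7: mass 4+4+5+2=15, value 37+38+41+5=121
- option 3+option 5+option 6: mass 4+4+5=13, value 37+38+41=116
- option 1+option 3+option 5: mass 11+4+4=19, value 25+37+38=100
- option 5+option 6+option 7: mass 4+5+2=11, value 38+41+5=84
- option 3+option 6+option 7: mass 4+5+2=11, value 37+41+5=83
Best: 121 sci.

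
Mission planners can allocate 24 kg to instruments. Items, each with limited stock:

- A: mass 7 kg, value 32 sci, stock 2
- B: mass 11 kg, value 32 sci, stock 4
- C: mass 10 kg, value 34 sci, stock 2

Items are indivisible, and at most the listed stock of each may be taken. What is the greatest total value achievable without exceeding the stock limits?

98 sci

Top feasible selections:
- 2×A + 1×C: mass 24, value 98
- 2×C: mass 20, value 68
- 1×A + 1×C: mass 17, value 66
- 1×B + 1×C: mass 21, value 66
Best: 98 sci.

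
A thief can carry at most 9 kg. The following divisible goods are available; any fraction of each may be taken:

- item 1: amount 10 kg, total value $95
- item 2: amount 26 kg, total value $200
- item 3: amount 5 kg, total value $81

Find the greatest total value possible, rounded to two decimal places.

Take in order of value per unit:
- item 3 (81/5 per unit): all 5 → value 81, running total 81.00
- item 1 (95/10 per unit): 4 of 10 → value 4×95/10 = 38.0000, running total 119.00
Total 119.00.

119.00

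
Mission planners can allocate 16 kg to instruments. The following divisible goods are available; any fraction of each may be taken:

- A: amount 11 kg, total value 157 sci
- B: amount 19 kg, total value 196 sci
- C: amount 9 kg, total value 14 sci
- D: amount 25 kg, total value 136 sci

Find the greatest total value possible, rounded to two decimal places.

Take in order of value per unit:
- A (157/11 per unit): all 11 → value 157, running total 157.00
- B (196/19 per unit): 5 of 19 → value 5×196/19 = 51.5789, running total 208.58
Total 208.58.

208.58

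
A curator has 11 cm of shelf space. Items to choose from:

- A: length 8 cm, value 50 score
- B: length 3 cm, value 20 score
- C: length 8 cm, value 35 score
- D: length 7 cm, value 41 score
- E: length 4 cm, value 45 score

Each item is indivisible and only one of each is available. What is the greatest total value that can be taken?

86 score

Check high-value combinations within 11 cm:
- D+E: length 7+4=11, value 41+45=86
- A+B: length 8+3=11, value 50+20=70
- B+E: length 3+4=7, value 20+45=65
- B+D: length 3+7=10, value 20+41=61
Best: 86 score.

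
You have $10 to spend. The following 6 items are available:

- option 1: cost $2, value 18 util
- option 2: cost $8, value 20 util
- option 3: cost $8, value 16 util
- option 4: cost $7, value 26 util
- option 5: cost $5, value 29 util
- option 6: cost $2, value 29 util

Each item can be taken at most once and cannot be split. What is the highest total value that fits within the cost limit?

76 util

Check high-value combinations within $10:
- option 1+option 5+option 6: cost 2+5+2=9, value 18+29+29=76
- option 5+option 6: cost 5+2=7, value 29+29=58
- option 4+option 6: cost 7+2=9, value 26+29=55
- option 2+option 6: cost 8+2=10, value 20+29=49
Best: 76 util.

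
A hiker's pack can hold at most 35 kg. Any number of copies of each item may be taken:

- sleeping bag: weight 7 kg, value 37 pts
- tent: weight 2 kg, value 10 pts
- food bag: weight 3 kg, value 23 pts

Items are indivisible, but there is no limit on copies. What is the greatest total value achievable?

263 pts

Best value-per-unit is food bag at 23/3; filling with it alone gives 11×23 = 253.
Optimal mix: 1×tent + 11×food bag → weight 35, value 263.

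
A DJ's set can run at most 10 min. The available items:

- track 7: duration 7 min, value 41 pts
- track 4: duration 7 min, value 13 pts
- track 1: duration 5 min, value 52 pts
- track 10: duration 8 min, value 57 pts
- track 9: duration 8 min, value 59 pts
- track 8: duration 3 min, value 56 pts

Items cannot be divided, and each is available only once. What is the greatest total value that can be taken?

Check high-value combinations within 10 min:
- track 1+track 8: duration 5+3=8, value 52+56=108
- track 7+track 8: duration 7+3=10, value 41+56=97
- track 4+track 8: duration 7+3=10, value 13+56=69
- track 9: duration 8, value 59
Best: 108 pts.

108 pts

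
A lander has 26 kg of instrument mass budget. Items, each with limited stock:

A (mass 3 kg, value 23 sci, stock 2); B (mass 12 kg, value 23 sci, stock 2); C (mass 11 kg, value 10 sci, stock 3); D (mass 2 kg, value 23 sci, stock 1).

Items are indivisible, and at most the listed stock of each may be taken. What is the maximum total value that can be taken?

92 sci

Top feasible selections:
- 2×A + 1×B + 1×D: mass 20, value 92
- 2×A + 1×C + 1×D: mass 19, value 79
- 2×A + 1×D: mass 8, value 69
Best: 92 sci.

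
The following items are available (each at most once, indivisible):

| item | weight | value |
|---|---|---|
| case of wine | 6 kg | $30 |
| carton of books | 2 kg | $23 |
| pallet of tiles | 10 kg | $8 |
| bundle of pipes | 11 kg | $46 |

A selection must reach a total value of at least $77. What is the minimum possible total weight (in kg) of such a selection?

19

Subsets with value ≥ 77, sorted by total weight:
- case of wine+carton of books+bundle of pipes: weight 19, value 99
- carton of books+pallet of tiles+bundle of pipes: weight 23, value 77
- case of wine+pallet of tiles+bundle of pipes: weight 27, value 84
Minimum weight: 19 kg.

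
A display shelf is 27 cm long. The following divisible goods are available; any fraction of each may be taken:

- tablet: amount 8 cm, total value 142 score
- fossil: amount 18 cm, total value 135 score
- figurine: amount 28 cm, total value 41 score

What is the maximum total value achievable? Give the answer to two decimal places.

278.46

Take in order of value per unit:
- tablet (142/8 per unit): all 8 → value 142, running total 142.00
- fossil (135/18 per unit): all 18 → value 135, running total 277.00
- figurine (41/28 per unit): 1 of 28 → value 1×41/28 = 1.4643, running total 278.46
Total 278.46.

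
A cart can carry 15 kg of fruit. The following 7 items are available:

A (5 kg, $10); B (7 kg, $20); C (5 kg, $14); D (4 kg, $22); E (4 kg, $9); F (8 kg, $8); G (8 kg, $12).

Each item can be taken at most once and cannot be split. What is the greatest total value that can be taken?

Check high-value combinations within 15 kg:
- B+D+E: weight 7+4+4=15, value 20+22+9=51
- A+C+D: weight 5+5+4=14, value 10+14+22=46
- C+D+E: weight 5+4+4=13, value 14+22+9=45
- B+D: weight 7+4=11, value 20+22=42
- A+D+E: weight 5+4+4=13, value 10+22+9=41
Best: $51.

$51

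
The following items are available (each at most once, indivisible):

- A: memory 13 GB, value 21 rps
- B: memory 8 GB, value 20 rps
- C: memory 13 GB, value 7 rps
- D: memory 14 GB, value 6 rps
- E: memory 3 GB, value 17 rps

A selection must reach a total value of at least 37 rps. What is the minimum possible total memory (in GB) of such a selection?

11

Subsets with value ≥ 37, sorted by total memory:
- B+E: memory 11, value 37
- A+E: memory 16, value 38
Minimum memory: 11 GB.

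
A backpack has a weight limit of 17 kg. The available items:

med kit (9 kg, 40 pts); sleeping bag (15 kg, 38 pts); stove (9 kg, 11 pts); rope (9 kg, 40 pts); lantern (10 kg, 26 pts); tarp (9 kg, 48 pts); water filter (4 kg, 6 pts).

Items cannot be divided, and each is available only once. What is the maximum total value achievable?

This is a 0/1 knapsack; check combinations near the capacity.
- tarp+water filter: weight 9+4=13, value 48+6=54
- tarp: weight 9, value 48
- med kit+water filter: weight 9+4=13, value 40+6=46
- rope+water filter: weight 9+4=13, value 40+6=46
Best: 54 pts.

54 pts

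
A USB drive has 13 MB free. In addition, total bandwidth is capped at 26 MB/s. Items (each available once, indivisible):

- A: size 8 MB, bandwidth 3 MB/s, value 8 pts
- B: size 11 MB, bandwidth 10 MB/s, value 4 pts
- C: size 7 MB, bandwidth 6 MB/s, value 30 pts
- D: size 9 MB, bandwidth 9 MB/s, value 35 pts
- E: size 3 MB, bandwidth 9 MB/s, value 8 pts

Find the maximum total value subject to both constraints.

Feasible sets respecting both limits:
- D+E: size 12, bandwidth 18, value 43
- C+E: size 10, bandwidth 15, value 38
- D: size 9, bandwidth 9, value 35
- C: size 7, bandwidth 6, value 30
Best: 43 pts.

43 pts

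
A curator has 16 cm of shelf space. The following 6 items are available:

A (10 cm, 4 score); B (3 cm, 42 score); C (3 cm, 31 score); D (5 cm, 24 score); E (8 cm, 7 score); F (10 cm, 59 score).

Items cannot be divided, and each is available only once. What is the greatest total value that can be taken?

Check high-value combinations within 16 cm:
- B+C+F: length 3+3+10=16, value 42+31+59=132
- B+F: length 3+10=13, value 42+59=101
- B+C+D: length 3+3+5=11, value 42+31+24=97
Best: 132 score.

132 score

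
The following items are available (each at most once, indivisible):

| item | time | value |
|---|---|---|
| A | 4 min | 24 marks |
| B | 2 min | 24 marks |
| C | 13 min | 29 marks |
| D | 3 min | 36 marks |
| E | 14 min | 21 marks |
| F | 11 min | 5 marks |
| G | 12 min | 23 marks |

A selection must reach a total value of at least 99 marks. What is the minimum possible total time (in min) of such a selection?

Subsets with value ≥ 99, sorted by total time:
- A+B+D+G: time 21, value 107
- A+B+C+D: time 22, value 113
Minimum time: 21 min.

21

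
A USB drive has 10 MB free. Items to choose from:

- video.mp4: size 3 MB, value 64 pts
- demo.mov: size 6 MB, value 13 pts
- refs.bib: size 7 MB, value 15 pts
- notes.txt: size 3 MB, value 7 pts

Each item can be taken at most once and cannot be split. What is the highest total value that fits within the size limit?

79 pts

Check high-value combinations within 10 MB:
- video.mp4+refs.bib: size 3+7=10, value 64+15=79
- video.mp4+demo.mov: size 3+6=9, value 64+13=77
- video.mp4+notes.txt: size 3+3=6, value 64+7=71
- video.mp4: size 3, value 64
Best: 79 pts.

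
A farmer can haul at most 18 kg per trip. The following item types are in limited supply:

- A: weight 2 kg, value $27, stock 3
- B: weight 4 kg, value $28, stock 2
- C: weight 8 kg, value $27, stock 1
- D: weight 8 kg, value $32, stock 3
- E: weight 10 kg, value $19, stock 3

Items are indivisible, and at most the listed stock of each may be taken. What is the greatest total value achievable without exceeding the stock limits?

Best selections within weight 18 and stock limits:
- 3×A + 1×B + 1×D: weight 18, value 141
- 3×A + 2×B: weight 14, value 137
- 3×A + 1×B + 1×C: weight 18, value 136
- 1×A + 2×B + 1×D: weight 18, value 115
Best: $141.

$141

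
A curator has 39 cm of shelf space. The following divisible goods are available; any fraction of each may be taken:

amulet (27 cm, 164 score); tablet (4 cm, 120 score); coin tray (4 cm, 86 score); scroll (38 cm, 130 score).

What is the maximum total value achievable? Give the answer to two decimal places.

Take in order of value per unit:
- tablet (120/4 per unit): all 4 → value 120, running total 120.00
- coin tray (86/4 per unit): all 4 → value 86, running total 206.00
- amulet (164/27 per unit): all 27 → value 164, running total 370.00
- scroll (130/38 per unit): 4 of 38 → value 4×130/38 = 13.6842, running total 383.68
Total 383.68.

383.68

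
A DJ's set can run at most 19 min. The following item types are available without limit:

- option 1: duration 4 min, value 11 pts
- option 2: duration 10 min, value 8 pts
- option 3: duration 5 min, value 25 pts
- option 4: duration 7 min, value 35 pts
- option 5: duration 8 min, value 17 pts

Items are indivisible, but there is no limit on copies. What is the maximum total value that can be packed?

Best value-per-unit is option 3 at 25/5; filling with it alone gives 3×25 = 75.
Optimal mix: 1×option 3 + 2×option 4 → duration 19, value 95.

95 pts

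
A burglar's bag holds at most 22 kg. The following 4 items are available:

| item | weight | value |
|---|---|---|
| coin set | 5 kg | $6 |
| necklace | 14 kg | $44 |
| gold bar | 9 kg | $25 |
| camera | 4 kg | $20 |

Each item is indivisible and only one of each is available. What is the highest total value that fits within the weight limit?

$64

Check high-value combinations within 22 kg:
- necklace+camera: weight 14+4=18, value 44+20=64
- coin set+gold bar+camera: weight 5+9+4=18, value 6+25+20=51
- coin set+necklace: weight 5+14=19, value 6+44=50
Best: $64.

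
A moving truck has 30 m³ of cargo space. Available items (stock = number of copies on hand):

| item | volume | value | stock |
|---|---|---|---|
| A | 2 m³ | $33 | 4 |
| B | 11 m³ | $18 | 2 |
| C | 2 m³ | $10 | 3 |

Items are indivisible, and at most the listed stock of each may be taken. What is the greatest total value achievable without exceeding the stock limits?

Top feasible selections:
- 4×A + 1×B + 3×C: volume 25, value 180
- 4×A + 1×B + 2×C: volume 23, value 170
Best: $180.

$180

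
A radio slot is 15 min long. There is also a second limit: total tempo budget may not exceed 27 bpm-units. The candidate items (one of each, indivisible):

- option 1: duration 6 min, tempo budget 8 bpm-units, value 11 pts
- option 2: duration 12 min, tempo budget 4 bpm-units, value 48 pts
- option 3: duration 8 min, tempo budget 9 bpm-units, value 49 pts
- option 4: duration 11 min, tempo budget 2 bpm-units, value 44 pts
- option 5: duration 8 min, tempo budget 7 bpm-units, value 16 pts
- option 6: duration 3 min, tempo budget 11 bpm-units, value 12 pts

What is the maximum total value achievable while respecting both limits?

Feasible sets respecting both limits:
- option 3+option 6: duration 11, tempo budget 20, value 61
- option 1+option 3: duration 14, tempo budget 17, value 60
- option 2+option 6: duration 15, tempo budget 15, value 60
Best: 61 pts.

61 pts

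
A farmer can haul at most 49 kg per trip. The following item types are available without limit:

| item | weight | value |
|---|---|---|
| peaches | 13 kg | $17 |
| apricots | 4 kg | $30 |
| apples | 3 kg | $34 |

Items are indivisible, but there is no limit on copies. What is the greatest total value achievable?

$544

Best value-per-unit is apples at 34/3, and filling with it alone uses weight 16×3=48. No mix of the others beats 16×34 = 544.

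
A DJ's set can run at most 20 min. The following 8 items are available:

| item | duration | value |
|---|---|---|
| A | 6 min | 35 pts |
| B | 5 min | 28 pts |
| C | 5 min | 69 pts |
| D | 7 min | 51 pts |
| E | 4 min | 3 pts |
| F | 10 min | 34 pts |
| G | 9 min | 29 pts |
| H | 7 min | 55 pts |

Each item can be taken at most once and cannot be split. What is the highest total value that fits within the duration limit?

This is a 0/1 knapsack; check combinations near the capacity.
- C+D+H: duration 5+7+7=19, value 69+51+55=175
- A+C+H: duration 6+5+7=18, value 35+69+55=159
- A+C+D: duration 6+5+7=18, value 35+69+51=155
- B+C+H: duration 5+5+7=17, value 28+69+55=152
Best: 175 pts.

175 pts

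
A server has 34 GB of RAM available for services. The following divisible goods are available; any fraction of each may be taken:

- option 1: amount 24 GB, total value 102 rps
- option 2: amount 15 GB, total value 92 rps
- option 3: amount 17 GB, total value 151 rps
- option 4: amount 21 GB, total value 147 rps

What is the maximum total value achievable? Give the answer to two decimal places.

Take in order of value per unit:
- option 3 (151/17 per unit): all 17 → value 151, running total 151.00
- option 4 (147/21 per unit): 17 of 21 → value 17×147/21 = 119.0000, running total 270.00
Total 270.00.

270.00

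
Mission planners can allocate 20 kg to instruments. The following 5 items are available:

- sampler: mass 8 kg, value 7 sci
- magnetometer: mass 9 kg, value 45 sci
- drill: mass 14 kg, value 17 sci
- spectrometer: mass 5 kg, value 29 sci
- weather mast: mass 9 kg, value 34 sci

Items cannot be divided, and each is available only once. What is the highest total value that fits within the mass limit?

Check high-value combinations within 20 kg:
- magnetometer+weather mast: mass 9+9=18, value 45+34=79
- magnetometer+spectrometer: mass 9+5=14, value 45+29=74
- spectrometer+weather mast: mass 5+9=14, value 29+34=63
- sampler+magnetometer: mass 8+9=17, value 7+45=52
Best: 79 sci.

79 sci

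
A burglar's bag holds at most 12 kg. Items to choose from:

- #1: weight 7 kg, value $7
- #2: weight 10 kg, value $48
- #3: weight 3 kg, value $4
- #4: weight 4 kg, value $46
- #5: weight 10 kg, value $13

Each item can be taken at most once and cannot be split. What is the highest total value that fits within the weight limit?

Check high-value combinations within 12 kg:
- #1+#4: weight 7+4=11, value 7+46=53
- #3+#4: weight 3+4=7, value 4+46=50
- #2: weight 10, value 48
- #4: weight 4, value 46
- #5: weight 10, value 13
Best: $53.

$53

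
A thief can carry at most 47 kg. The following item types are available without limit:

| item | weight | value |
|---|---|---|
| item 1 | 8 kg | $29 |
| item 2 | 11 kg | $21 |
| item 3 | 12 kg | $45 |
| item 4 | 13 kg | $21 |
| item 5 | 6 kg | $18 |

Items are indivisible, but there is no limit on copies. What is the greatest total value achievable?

Best value-per-unit is item 3 at 45/12; filling with it alone gives 3×45 = 135.
Optimal mix: 2×item 1 + 2×item 3 + 1×item 5 → weight 46, value 166.

$166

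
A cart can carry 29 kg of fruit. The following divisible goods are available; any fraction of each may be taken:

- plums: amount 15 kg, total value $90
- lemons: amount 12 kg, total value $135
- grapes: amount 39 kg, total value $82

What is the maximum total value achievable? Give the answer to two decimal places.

Take in order of value per unit:
- lemons (135/12 per unit): all 12 → value 135, running total 135.00
- plums (90/15 per unit): all 15 → value 90, running total 225.00
- grapes (82/39 per unit): 2 of 39 → value 2×82/39 = 4.2051, running total 229.21
Total 229.21.

229.21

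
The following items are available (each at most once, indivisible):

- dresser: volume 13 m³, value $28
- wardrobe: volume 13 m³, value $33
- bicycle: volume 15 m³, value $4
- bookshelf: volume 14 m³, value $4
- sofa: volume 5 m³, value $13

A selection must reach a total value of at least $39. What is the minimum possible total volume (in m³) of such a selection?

Subsets with value ≥ 39, sorted by total volume:
- wardrobe+sofa: volume 18, value 46
- dresser+sofa: volume 18, value 41
- dresser+wardrobe: volume 26, value 61
Minimum volume: 18 m³.

18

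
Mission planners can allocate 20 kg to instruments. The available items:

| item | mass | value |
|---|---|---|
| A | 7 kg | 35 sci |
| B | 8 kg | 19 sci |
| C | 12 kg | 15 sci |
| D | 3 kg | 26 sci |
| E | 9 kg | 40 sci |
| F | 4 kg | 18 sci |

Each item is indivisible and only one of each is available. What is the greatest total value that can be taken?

101 sci

This is a 0/1 knapsack; check combinations near the capacity.
- A+D+E: mass 7+3+9=19, value 35+26+40=101
- A+E+F: mass 7+9+4=20, value 35+40+18=93
- B+D+E: mass 8+3+9=20, value 19+26+40=85
Best: 101 sci.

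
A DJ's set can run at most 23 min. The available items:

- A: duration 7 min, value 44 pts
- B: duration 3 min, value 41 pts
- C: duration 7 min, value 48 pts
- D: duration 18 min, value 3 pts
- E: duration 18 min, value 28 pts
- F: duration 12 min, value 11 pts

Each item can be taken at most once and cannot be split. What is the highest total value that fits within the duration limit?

This is a 0/1 knapsack; check combinations near the capacity.
- A+B+C: duration 7+3+7=17, value 44+41+48=133
- B+C+F: duration 3+7+12=22, value 41+48+11=100
- A+B+F: duration 7+3+12=22, value 44+41+11=96
- A+C: duration 7+7=14, value 44+48=92
- B+C: duration 3+7=10, value 41+48=89
Best: 133 pts.

133 pts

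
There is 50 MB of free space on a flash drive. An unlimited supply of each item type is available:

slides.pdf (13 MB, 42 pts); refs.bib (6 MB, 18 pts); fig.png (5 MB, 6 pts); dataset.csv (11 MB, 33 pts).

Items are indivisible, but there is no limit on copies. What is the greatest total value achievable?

159 pts

Best value-per-unit is slides.pdf at 42/13; filling with it alone gives 3×42 = 126.
Optimal mix: 3×slides.pdf + 1×dataset.csv → size 50, value 159.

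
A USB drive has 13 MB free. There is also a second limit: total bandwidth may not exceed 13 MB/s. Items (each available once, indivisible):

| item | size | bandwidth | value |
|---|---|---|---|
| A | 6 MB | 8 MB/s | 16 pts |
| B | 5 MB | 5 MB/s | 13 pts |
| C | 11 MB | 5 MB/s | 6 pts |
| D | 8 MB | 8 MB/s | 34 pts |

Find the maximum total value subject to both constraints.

Feasible sets respecting both limits:
- B+D: size 13, bandwidth 13, value 47
- D: size 8, bandwidth 8, value 34
- A+B: size 11, bandwidth 13, value 29
- A: size 6, bandwidth 8, value 16
Best: 47 pts.

47 pts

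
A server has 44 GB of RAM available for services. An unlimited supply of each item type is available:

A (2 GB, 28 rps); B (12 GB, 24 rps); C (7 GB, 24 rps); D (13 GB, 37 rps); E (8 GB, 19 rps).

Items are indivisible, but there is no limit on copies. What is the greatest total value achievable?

616 rps

Best value-per-unit is A at 28/2, and filling with it alone uses memory 22×2=44. No mix of the others beats 22×28 = 616.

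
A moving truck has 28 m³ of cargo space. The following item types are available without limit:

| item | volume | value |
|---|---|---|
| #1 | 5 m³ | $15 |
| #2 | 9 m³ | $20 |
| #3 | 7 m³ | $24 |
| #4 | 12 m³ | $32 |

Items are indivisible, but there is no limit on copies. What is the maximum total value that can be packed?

$96

Best value-per-unit is #3 at 24/7, and filling with it alone uses volume 4×7=28. No mix of the others beats 4×24 = 96.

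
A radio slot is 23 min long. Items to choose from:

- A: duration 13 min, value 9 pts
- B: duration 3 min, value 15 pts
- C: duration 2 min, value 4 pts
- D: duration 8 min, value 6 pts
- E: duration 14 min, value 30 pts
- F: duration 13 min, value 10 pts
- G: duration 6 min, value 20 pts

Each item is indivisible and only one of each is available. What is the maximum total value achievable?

This is a 0/1 knapsack; check combinations near the capacity.
- B+E+G: duration 3+14+6=23, value 15+30+20=65
- C+E+G: duration 2+14+6=22, value 4+30+20=54
- E+G: duration 14+6=20, value 30+20=50
- B+C+E: duration 3+2+14=19, value 15+4+30=49
Best: 65 pts.

65 pts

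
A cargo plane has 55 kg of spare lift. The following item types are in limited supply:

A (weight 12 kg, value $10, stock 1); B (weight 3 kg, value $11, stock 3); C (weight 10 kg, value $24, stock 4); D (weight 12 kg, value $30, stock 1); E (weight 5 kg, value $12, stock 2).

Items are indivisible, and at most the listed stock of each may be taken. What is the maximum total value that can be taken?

$141

Best selections within weight 55 and stock limits:
- 3×B + 4×C + 1×E: weight 54, value 141
- 1×B + 3×C + 1×D + 2×E: weight 55, value 137
Best: $141.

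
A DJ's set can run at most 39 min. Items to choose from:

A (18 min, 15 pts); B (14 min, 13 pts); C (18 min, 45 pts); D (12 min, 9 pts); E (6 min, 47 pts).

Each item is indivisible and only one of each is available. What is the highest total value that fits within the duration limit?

This is a 0/1 knapsack; check combinations near the capacity.
- B+C+E: duration 14+18+6=38, value 13+45+47=105
- C+D+E: duration 18+12+6=36, value 45+9+47=101
- C+E: duration 18+6=24, value 45+47=92
- A+B+E: duration 18+14+6=38, value 15+13+47=75
- A+D+E: duration 18+12+6=36, value 15+9+47=71
Best: 105 pts.

105 pts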